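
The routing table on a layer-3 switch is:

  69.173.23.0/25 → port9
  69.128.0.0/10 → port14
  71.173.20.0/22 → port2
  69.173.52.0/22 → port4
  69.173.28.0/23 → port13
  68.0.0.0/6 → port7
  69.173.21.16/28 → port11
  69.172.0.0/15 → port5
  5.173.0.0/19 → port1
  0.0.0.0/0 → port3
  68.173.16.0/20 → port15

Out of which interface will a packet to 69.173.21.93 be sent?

Routes whose prefix contains 69.173.21.93:
  0.0.0.0/0 (default, matches everything) -> port3
  68.0.0.0/6 (68.0.0.0 - 71.255.255.255) -> port7
  69.128.0.0/10 (69.128.0.0 - 69.191.255.255) -> port14
  69.172.0.0/15 (69.172.0.0 - 69.173.255.255) -> port5
More-specific entries that do NOT match:
  69.173.21.16/28 (69.173.21.16 - 69.173.21.31) does not contain 69.173.21.93
  69.173.23.0/25 (69.173.23.0 - 69.173.23.127) does not contain 69.173.21.93
  69.173.28.0/23 (69.173.28.0 - 69.173.29.255) does not contain 69.173.21.93
  71.173.20.0/22 (71.173.20.0 - 71.173.23.255) does not contain 69.173.21.93
  69.173.52.0/22 (69.173.52.0 - 69.173.55.255) does not contain 69.173.21.93
  68.173.16.0/20 (68.173.16.0 - 68.173.31.255) does not contain 69.173.21.93
  5.173.0.0/19 (5.173.0.0 - 5.173.31.255) does not contain 69.173.21.93
Longest matching prefix is /15 -> interface port5.

port5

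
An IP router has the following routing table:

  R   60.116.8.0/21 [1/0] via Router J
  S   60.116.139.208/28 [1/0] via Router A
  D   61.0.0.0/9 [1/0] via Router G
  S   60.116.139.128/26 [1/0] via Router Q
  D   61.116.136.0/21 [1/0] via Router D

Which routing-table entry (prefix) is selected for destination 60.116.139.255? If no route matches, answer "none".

none

60.116.139.255 is outside every listed prefix and there is no default route.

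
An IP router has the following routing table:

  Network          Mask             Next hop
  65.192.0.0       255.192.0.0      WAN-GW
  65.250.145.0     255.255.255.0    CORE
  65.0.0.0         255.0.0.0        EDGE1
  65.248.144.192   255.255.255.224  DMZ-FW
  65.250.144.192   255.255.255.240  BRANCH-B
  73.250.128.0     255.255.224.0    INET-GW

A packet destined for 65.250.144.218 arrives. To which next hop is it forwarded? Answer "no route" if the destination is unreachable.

Routes whose prefix contains 65.250.144.218:
  65.0.0.0/8 (65.0.0.0 - 65.255.255.255) -> EDGE1
  65.192.0.0/10 (65.192.0.0 - 65.255.255.255) -> WAN-GW
More-specific entries that do NOT match:
  65.250.144.192/28 (65.250.144.192 - 65.250.144.207) does not contain 65.250.144.218
  65.248.144.192/27 (65.248.144.192 - 65.248.144.223) does not contain 65.250.144.218
  65.250.145.0/24 (65.250.145.0 - 65.250.145.255) does not contain 65.250.144.218
  73.250.128.0/19 (73.250.128.0 - 73.250.159.255) does not contain 65.250.144.218
Longest matching prefix is /10 -> next hop WAN-GW.

WAN-GW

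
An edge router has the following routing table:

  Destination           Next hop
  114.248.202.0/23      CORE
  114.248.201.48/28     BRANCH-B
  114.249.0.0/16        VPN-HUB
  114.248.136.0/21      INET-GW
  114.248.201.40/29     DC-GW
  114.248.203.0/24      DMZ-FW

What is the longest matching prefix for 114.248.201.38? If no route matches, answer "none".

114.248.201.38 is outside every listed prefix and there is no default route.

none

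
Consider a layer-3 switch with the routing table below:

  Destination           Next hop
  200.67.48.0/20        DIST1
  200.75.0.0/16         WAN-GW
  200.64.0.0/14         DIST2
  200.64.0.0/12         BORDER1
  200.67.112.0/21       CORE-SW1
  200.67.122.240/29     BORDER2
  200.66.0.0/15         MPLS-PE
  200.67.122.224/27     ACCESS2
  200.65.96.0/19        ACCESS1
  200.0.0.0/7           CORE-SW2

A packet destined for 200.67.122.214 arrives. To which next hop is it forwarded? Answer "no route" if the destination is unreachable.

MPLS-PE

Routes whose prefix contains 200.67.122.214:
  200.0.0.0/7 (200.0.0.0 - 201.255.255.255) -> CORE-SW2
  200.64.0.0/12 (200.64.0.0 - 200.79.255.255) -> BORDER1
  200.64.0.0/14 (200.64.0.0 - 200.67.255.255) -> DIST2
  200.66.0.0/15 (200.66.0.0 - 200.67.255.255) -> MPLS-PE
More-specific entries that do NOT match:
  200.67.122.240/29 (200.67.122.240 - 200.67.122.247) does not contain 200.67.122.214
  200.67.122.224/27 (200.67.122.224 - 200.67.122.255) does not contain 200.67.122.214
  200.67.112.0/21 (200.67.112.0 - 200.67.119.255) does not contain 200.67.122.214
  200.67.48.0/20 (200.67.48.0 - 200.67.63.255) does not contain 200.67.122.214
  200.65.96.0/19 (200.65.96.0 - 200.65.127.255) does not contain 200.67.122.214
  200.75.0.0/16 (200.75.0.0 - 200.75.255.255) does not contain 200.67.122.214
Longest matching prefix is /15 -> next hop MPLS-PE.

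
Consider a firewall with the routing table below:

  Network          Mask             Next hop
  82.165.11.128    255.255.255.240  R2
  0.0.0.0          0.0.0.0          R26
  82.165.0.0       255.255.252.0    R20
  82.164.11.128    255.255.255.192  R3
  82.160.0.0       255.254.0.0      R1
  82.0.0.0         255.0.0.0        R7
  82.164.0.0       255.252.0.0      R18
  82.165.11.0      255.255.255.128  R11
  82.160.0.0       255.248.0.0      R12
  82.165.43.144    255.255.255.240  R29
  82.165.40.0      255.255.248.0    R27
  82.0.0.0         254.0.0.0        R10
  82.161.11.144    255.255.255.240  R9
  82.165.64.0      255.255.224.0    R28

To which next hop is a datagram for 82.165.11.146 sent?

Routes whose prefix contains 82.165.11.146:
  0.0.0.0/0 (default, matches everything) -> R26
  82.0.0.0/7 (82.0.0.0 - 83.255.255.255) -> R10
  82.0.0.0/8 (82.0.0.0 - 82.255.255.255) -> R7
  82.160.0.0/13 (82.160.0.0 - 82.167.255.255) -> R12
  82.164.0.0/14 (82.164.0.0 - 82.167.255.255) -> R18
More-specific entries that do NOT match:
  82.165.11.128/28 (82.165.11.128 - 82.165.11.143) does not contain 82.165.11.146
  82.165.43.144/28 (82.165.43.144 - 82.165.43.159) does not contain 82.165.11.146
  82.161.11.144/28 (82.161.11.144 - 82.161.11.159) does not contain 82.165.11.146
  82.164.11.128/26 (82.164.11.128 - 82.164.11.191) does not contain 82.165.11.146
  82.165.11.0/25 (82.165.11.0 - 82.165.11.127) does not contain 82.165.11.146
  82.165.0.0/22 (82.165.0.0 - 82.165.3.255) does not contain 82.165.11.146
  82.165.40.0/21 (82.165.40.0 - 82.165.47.255) does not contain 82.165.11.146
  82.165.64.0/19 (82.165.64.0 - 82.165.95.255) does not contain 82.165.11.146
  82.160.0.0/15 (82.160.0.0 - 82.161.255.255) does not contain 82.165.11.146
Longest matching prefix is /14 -> next hop R18.

R18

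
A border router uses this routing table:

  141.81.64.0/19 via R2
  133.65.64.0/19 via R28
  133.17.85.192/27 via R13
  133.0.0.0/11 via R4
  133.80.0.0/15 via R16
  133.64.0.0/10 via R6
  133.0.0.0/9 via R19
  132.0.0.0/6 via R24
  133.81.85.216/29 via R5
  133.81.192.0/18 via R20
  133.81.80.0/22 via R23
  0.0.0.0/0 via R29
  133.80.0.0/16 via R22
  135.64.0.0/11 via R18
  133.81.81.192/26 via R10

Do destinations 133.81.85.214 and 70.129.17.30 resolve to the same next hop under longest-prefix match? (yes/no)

no

133.81.85.214: longest match 133.80.0.0/15 -> R16
70.129.17.30: longest match 0.0.0.0/0 -> R29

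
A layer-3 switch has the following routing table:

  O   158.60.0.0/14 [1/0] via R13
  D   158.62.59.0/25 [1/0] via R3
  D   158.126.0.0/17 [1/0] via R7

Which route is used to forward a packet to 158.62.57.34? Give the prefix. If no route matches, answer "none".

158.60.0.0/14

Entries matching 158.62.57.34:
  158.60.0.0/14 (158.60.0.0 - 158.63.255.255)
Most specific is 158.60.0.0/14.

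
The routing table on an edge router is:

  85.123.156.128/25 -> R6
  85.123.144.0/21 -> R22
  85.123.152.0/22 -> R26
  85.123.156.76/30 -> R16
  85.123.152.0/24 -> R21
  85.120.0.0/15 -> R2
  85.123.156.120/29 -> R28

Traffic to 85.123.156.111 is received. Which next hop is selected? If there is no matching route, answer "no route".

no route

No entry's prefix contains 85.123.156.111; there is no default route.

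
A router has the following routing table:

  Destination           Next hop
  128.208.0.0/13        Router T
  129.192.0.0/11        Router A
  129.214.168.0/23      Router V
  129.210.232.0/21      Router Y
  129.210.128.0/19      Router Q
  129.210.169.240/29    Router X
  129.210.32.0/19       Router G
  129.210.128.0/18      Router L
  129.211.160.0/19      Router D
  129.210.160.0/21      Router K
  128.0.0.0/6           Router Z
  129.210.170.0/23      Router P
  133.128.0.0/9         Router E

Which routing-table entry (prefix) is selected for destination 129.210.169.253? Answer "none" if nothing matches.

Entries matching 129.210.169.253:
  128.0.0.0/6 (128.0.0.0 - 131.255.255.255)
  129.192.0.0/11 (129.192.0.0 - 129.223.255.255)
  129.210.128.0/18 (129.210.128.0 - 129.210.191.255)
Most specific is 129.210.128.0/18.

129.210.128.0/18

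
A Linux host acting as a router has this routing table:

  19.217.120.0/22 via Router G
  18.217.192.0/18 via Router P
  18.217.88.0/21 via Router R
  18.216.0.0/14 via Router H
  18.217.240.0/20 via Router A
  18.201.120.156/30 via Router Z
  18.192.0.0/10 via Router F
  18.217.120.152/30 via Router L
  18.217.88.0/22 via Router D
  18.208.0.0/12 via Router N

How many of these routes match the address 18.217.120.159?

Prefixes containing 18.217.120.159:
  18.192.0.0/10 (18.192.0.0 - 18.255.255.255)
  18.208.0.0/12 (18.208.0.0 - 18.223.255.255)
  18.216.0.0/14 (18.216.0.0 - 18.219.255.255)
Total matching entries: 3.

3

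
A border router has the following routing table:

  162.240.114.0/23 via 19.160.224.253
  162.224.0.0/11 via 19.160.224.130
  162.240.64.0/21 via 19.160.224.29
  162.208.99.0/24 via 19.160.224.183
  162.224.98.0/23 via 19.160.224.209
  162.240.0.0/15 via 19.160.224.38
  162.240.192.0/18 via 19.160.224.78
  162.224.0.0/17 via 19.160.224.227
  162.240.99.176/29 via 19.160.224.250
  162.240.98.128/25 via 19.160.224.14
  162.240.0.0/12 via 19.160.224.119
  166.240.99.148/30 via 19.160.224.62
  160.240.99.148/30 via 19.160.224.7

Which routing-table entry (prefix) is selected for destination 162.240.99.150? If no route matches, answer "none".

Entries matching 162.240.99.150:
  162.224.0.0/11 (162.224.0.0 - 162.255.255.255)
  162.240.0.0/12 (162.240.0.0 - 162.255.255.255)
  162.240.0.0/15 (162.240.0.0 - 162.241.255.255)
Most specific is 162.240.0.0/15.

162.240.0.0/15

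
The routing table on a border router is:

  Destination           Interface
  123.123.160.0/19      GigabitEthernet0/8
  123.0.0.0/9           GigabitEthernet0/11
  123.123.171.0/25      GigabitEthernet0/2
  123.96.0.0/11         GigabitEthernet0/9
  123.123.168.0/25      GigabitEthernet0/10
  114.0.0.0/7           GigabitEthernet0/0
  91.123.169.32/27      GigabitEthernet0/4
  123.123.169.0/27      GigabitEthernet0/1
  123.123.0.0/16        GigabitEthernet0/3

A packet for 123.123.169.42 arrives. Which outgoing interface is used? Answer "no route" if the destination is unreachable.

Routes whose prefix contains 123.123.169.42:
  123.0.0.0/9 (123.0.0.0 - 123.127.255.255) -> GigabitEthernet0/11
  123.96.0.0/11 (123.96.0.0 - 123.127.255.255) -> GigabitEthernet0/9
  123.123.0.0/16 (123.123.0.0 - 123.123.255.255) -> GigabitEthernet0/3
  123.123.160.0/19 (123.123.160.0 - 123.123.191.255) -> GigabitEthernet0/8
More-specific entries that do NOT match:
  91.123.169.32/27 (91.123.169.32 - 91.123.169.63) does not contain 123.123.169.42
  123.123.169.0/27 (123.123.169.0 - 123.123.169.31) does not contain 123.123.169.42
  123.123.171.0/25 (123.123.171.0 - 123.123.171.127) does not contain 123.123.169.42
  123.123.168.0/25 (123.123.168.0 - 123.123.168.127) does not contain 123.123.169.42
Longest matching prefix is /19 -> interface GigabitEthernet0/8.

GigabitEthernet0/8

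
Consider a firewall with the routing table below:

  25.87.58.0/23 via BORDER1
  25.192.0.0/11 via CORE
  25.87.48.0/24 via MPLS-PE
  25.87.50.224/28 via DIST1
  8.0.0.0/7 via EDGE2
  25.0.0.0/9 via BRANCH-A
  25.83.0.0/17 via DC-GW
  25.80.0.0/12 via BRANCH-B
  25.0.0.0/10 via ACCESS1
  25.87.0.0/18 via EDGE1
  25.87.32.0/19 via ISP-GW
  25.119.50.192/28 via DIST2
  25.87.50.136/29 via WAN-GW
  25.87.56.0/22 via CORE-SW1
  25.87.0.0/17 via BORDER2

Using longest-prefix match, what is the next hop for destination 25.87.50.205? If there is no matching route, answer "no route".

ISP-GW

Routes whose prefix contains 25.87.50.205:
  25.0.0.0/9 (25.0.0.0 - 25.127.255.255) -> BRANCH-A
  25.80.0.0/12 (25.80.0.0 - 25.95.255.255) -> BRANCH-B
  25.87.0.0/17 (25.87.0.0 - 25.87.127.255) -> BORDER2
  25.87.0.0/18 (25.87.0.0 - 25.87.63.255) -> EDGE1
  25.87.32.0/19 (25.87.32.0 - 25.87.63.255) -> ISP-GW
More-specific entries that do NOT match:
  25.87.50.136/29 (25.87.50.136 - 25.87.50.143) does not contain 25.87.50.205
  25.87.50.224/28 (25.87.50.224 - 25.87.50.239) does not contain 25.87.50.205
  25.119.50.192/28 (25.119.50.192 - 25.119.50.207) does not contain 25.87.50.205
  25.87.48.0/24 (25.87.48.0 - 25.87.48.255) does not contain 25.87.50.205
  25.87.58.0/23 (25.87.58.0 - 25.87.59.255) does not contain 25.87.50.205
  25.87.56.0/22 (25.87.56.0 - 25.87.59.255) does not contain 25.87.50.205
Longest matching prefix is /19 -> next hop ISP-GW.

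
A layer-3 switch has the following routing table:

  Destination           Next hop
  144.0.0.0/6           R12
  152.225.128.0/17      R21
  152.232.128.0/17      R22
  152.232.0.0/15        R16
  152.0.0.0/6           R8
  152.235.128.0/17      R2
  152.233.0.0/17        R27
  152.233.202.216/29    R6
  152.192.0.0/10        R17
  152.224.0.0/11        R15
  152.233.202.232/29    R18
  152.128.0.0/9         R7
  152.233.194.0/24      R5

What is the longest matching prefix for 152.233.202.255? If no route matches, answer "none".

Entries matching 152.233.202.255:
  152.0.0.0/6 (152.0.0.0 - 155.255.255.255)
  152.128.0.0/9 (152.128.0.0 - 152.255.255.255)
  152.192.0.0/10 (152.192.0.0 - 152.255.255.255)
  152.224.0.0/11 (152.224.0.0 - 152.255.255.255)
  152.232.0.0/15 (152.232.0.0 - 152.233.255.255)
Most specific is 152.232.0.0/15.

152.232.0.0/15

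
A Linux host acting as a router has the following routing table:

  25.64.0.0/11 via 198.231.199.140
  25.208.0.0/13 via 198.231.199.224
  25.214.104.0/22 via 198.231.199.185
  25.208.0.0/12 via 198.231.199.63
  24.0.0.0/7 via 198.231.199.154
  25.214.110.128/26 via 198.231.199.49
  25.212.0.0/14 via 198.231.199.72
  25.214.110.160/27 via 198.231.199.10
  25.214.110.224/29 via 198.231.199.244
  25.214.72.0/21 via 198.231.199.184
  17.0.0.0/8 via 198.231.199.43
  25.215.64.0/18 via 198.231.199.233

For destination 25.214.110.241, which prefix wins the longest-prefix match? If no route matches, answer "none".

Entries matching 25.214.110.241:
  24.0.0.0/7 (24.0.0.0 - 25.255.255.255)
  25.208.0.0/12 (25.208.0.0 - 25.223.255.255)
  25.208.0.0/13 (25.208.0.0 - 25.215.255.255)
  25.212.0.0/14 (25.212.0.0 - 25.215.255.255)
Most specific is 25.212.0.0/14.

25.212.0.0/14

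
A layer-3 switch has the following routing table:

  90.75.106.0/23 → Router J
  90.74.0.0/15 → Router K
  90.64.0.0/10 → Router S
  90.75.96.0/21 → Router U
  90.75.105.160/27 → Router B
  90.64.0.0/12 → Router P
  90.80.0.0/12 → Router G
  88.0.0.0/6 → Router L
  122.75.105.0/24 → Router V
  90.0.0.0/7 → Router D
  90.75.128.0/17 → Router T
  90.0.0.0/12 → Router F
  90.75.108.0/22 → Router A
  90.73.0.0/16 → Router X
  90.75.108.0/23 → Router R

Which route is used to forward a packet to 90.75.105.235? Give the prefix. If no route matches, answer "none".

Entries matching 90.75.105.235:
  88.0.0.0/6 (88.0.0.0 - 91.255.255.255)
  90.0.0.0/7 (90.0.0.0 - 91.255.255.255)
  90.64.0.0/10 (90.64.0.0 - 90.127.255.255)
  90.64.0.0/12 (90.64.0.0 - 90.79.255.255)
  90.74.0.0/15 (90.74.0.0 - 90.75.255.255)
Most specific is 90.74.0.0/15.

90.74.0.0/15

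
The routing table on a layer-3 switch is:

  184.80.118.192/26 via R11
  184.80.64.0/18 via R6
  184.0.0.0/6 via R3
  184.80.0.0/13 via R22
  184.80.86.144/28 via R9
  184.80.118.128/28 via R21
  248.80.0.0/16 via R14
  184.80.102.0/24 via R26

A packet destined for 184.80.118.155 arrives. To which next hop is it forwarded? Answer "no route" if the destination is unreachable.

Routes whose prefix contains 184.80.118.155:
  184.0.0.0/6 (184.0.0.0 - 187.255.255.255) -> R3
  184.80.0.0/13 (184.80.0.0 - 184.87.255.255) -> R22
  184.80.64.0/18 (184.80.64.0 - 184.80.127.255) -> R6
More-specific entries that do NOT match:
  184.80.86.144/28 (184.80.86.144 - 184.80.86.159) does not contain 184.80.118.155
  184.80.118.128/28 (184.80.118.128 - 184.80.118.143) does not contain 184.80.118.155
  184.80.118.192/26 (184.80.118.192 - 184.80.118.255) does not contain 184.80.118.155
  184.80.102.0/24 (184.80.102.0 - 184.80.102.255) does not contain 184.80.118.155
Longest matching prefix is /18 -> next hop R6.

R6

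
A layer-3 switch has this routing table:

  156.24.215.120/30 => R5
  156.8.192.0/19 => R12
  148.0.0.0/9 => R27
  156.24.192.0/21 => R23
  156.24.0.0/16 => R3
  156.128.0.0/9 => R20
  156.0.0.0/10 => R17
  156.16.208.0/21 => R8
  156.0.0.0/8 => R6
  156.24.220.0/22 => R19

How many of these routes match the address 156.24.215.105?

Prefixes containing 156.24.215.105:
  156.0.0.0/8 (156.0.0.0 - 156.255.255.255)
  156.0.0.0/10 (156.0.0.0 - 156.63.255.255)
  156.24.0.0/16 (156.24.0.0 - 156.24.255.255)
Total matching entries: 3.

3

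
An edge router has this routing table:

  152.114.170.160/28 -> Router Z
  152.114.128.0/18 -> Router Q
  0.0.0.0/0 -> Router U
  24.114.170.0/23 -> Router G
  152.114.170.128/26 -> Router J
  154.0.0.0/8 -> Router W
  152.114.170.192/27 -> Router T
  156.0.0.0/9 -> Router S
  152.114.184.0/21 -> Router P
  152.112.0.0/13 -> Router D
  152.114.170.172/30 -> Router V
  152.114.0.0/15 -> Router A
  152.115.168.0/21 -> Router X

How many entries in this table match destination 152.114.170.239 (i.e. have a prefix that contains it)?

Prefixes containing 152.114.170.239:
  0.0.0.0/0 (default, matches everything)
  152.112.0.0/13 (152.112.0.0 - 152.119.255.255)
  152.114.0.0/15 (152.114.0.0 - 152.115.255.255)
  152.114.128.0/18 (152.114.128.0 - 152.114.191.255)
Total matching entries: 4.

4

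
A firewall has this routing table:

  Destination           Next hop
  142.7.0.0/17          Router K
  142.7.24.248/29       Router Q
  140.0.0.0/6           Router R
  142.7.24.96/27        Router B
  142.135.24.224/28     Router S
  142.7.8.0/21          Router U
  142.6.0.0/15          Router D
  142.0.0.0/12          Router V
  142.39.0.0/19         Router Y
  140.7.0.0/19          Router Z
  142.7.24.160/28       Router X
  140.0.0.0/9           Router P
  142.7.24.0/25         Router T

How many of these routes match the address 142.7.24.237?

4

Prefixes containing 142.7.24.237:
  140.0.0.0/6 (140.0.0.0 - 143.255.255.255)
  142.0.0.0/12 (142.0.0.0 - 142.15.255.255)
  142.6.0.0/15 (142.6.0.0 - 142.7.255.255)
  142.7.0.0/17 (142.7.0.0 - 142.7.127.255)
Total matching entries: 4.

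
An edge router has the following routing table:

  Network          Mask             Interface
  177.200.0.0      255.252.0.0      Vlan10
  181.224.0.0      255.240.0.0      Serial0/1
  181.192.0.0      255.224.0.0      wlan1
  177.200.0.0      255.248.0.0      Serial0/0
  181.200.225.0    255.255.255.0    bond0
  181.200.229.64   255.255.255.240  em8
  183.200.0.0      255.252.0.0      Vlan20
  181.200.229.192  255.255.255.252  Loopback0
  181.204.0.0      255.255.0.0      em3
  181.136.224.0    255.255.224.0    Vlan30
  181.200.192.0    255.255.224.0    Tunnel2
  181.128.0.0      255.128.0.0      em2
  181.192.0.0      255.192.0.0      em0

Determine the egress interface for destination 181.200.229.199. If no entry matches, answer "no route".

wlan1

Routes whose prefix contains 181.200.229.199:
  181.128.0.0/9 (181.128.0.0 - 181.255.255.255) -> em2
  181.192.0.0/10 (181.192.0.0 - 181.255.255.255) -> em0
  181.192.0.0/11 (181.192.0.0 - 181.223.255.255) -> wlan1
More-specific entries that do NOT match:
  181.200.229.192/30 (181.200.229.192 - 181.200.229.195) does not contain 181.200.229.199
  181.200.229.64/28 (181.200.229.64 - 181.200.229.79) does not contain 181.200.229.199
  181.200.225.0/24 (181.200.225.0 - 181.200.225.255) does not contain 181.200.229.199
  181.136.224.0/19 (181.136.224.0 - 181.136.255.255) does not contain 181.200.229.199
  181.200.192.0/19 (181.200.192.0 - 181.200.223.255) does not contain 181.200.229.199
  181.204.0.0/16 (181.204.0.0 - 181.204.255.255) does not contain 181.200.229.199
  177.200.0.0/14 (177.200.0.0 - 177.203.255.255) does not contain 181.200.229.199
  183.200.0.0/14 (183.200.0.0 - 183.203.255.255) does not contain 181.200.229.199
  177.200.0.0/13 (177.200.0.0 - 177.207.255.255) does not contain 181.200.229.199
  181.224.0.0/12 (181.224.0.0 - 181.239.255.255) does not contain 181.200.229.199
Longest matching prefix is /11 -> interface wlan1.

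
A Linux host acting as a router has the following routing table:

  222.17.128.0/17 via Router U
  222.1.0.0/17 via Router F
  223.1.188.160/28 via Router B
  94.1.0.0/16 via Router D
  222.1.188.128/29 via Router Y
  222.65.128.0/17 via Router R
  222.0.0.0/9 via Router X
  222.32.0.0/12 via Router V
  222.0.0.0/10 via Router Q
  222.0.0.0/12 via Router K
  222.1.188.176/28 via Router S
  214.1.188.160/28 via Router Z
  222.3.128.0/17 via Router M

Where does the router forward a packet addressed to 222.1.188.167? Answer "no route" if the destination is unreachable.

Routes whose prefix contains 222.1.188.167:
  222.0.0.0/9 (222.0.0.0 - 222.127.255.255) -> Router X
  222.0.0.0/10 (222.0.0.0 - 222.63.255.255) -> Router Q
  222.0.0.0/12 (222.0.0.0 - 222.15.255.255) -> Router K
More-specific entries that do NOT match:
  222.1.188.128/29 (222.1.188.128 - 222.1.188.135) does not contain 222.1.188.167
  223.1.188.160/28 (223.1.188.160 - 223.1.188.175) does not contain 222.1.188.167
  222.1.188.176/28 (222.1.188.176 - 222.1.188.191) does not contain 222.1.188.167
  214.1.188.160/28 (214.1.188.160 - 214.1.188.175) does not contain 222.1.188.167
  222.17.128.0/17 (222.17.128.0 - 222.17.255.255) does not contain 222.1.188.167
  222.1.0.0/17 (222.1.0.0 - 222.1.127.255) does not contain 222.1.188.167
  222.65.128.0/17 (222.65.128.0 - 222.65.255.255) does not contain 222.1.188.167
  222.3.128.0/17 (222.3.128.0 - 222.3.255.255) does not contain 222.1.188.167
  94.1.0.0/16 (94.1.0.0 - 94.1.255.255) does not contain 222.1.188.167
Longest matching prefix is /12 -> next hop Router K.

Router K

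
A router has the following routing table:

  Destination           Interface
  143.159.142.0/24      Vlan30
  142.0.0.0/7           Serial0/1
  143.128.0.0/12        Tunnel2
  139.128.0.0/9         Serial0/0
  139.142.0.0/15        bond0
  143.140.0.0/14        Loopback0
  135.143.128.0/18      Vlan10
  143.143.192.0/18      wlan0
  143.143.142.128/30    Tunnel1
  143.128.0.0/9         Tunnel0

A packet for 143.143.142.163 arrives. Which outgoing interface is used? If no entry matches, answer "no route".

Loopback0

Routes whose prefix contains 143.143.142.163:
  142.0.0.0/7 (142.0.0.0 - 143.255.255.255) -> Serial0/1
  143.128.0.0/9 (143.128.0.0 - 143.255.255.255) -> Tunnel0
  143.128.0.0/12 (143.128.0.0 - 143.143.255.255) -> Tunnel2
  143.140.0.0/14 (143.140.0.0 - 143.143.255.255) -> Loopback0
More-specific entries that do NOT match:
  143.143.142.128/30 (143.143.142.128 - 143.143.142.131) does not contain 143.143.142.163
  143.159.142.0/24 (143.159.142.0 - 143.159.142.255) does not contain 143.143.142.163
  135.143.128.0/18 (135.143.128.0 - 135.143.191.255) does not contain 143.143.142.163
  143.143.192.0/18 (143.143.192.0 - 143.143.255.255) does not contain 143.143.142.163
  139.142.0.0/15 (139.142.0.0 - 139.143.255.255) does not contain 143.143.142.163
Longest matching prefix is /14 -> interface Loopback0.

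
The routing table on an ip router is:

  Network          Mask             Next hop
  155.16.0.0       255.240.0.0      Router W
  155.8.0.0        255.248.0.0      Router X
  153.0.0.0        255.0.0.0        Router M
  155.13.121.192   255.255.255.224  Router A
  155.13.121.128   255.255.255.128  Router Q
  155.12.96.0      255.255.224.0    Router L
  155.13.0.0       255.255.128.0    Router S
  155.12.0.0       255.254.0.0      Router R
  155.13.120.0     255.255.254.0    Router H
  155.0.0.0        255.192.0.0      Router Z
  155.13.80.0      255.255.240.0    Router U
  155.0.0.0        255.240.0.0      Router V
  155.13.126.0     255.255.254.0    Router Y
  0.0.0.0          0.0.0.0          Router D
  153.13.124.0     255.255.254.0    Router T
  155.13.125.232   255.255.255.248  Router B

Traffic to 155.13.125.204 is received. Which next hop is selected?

Routes whose prefix contains 155.13.125.204:
  0.0.0.0/0 (default, matches everything) -> Router D
  155.0.0.0/10 (155.0.0.0 - 155.63.255.255) -> Router Z
  155.0.0.0/12 (155.0.0.0 - 155.15.255.255) -> Router V
  155.8.0.0/13 (155.8.0.0 - 155.15.255.255) -> Router X
  155.12.0.0/15 (155.12.0.0 - 155.13.255.255) -> Router R
  155.13.0.0/17 (155.13.0.0 - 155.13.127.255) -> Router S
More-specific entries that do NOT match:
  155.13.125.232/29 (155.13.125.232 - 155.13.125.239) does not contain 155.13.125.204
  155.13.121.192/27 (155.13.121.192 - 155.13.121.223) does not contain 155.13.125.204
  155.13.121.128/25 (155.13.121.128 - 155.13.121.255) does not contain 155.13.125.204
  155.13.120.0/23 (155.13.120.0 - 155.13.121.255) does not contain 155.13.125.204
  155.13.126.0/23 (155.13.126.0 - 155.13.127.255) does not contain 155.13.125.204
  153.13.124.0/23 (153.13.124.0 - 153.13.125.255) does not contain 155.13.125.204
  155.13.80.0/20 (155.13.80.0 - 155.13.95.255) does not contain 155.13.125.204
  155.12.96.0/19 (155.12.96.0 - 155.12.127.255) does not contain 155.13.125.204
Longest matching prefix is /17 -> next hop Router S.

Router S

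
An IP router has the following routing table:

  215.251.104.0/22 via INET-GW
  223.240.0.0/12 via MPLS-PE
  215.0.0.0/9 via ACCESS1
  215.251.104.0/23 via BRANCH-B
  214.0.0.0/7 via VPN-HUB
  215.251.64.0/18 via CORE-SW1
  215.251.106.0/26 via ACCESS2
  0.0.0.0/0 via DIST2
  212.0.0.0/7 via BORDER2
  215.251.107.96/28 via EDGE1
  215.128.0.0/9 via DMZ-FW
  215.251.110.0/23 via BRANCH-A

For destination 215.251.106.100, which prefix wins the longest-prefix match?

Entries matching 215.251.106.100:
  0.0.0.0/0 (default, matches everything)
  214.0.0.0/7 (214.0.0.0 - 215.255.255.255)
  215.128.0.0/9 (215.128.0.0 - 215.255.255.255)
  215.251.64.0/18 (215.251.64.0 - 215.251.127.255)
  215.251.104.0/22 (215.251.104.0 - 215.251.107.255)
Most specific is 215.251.104.0/22.

215.251.104.0/22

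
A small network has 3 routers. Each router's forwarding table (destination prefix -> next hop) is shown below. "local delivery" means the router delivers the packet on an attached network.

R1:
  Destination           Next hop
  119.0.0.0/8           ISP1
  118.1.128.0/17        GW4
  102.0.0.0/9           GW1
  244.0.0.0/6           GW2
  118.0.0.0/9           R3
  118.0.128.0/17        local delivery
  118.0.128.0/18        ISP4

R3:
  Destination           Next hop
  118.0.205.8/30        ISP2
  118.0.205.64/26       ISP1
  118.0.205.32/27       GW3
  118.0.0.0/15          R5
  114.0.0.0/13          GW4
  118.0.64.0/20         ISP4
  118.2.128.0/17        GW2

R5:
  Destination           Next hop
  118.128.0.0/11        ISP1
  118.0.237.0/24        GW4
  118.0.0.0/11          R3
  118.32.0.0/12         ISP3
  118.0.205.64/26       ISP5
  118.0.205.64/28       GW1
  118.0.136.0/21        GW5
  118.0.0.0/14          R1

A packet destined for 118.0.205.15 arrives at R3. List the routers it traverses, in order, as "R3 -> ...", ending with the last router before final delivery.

At R3: longest match for 118.0.205.15 is 118.0.0.0/15 -> R5
At R5: longest match for 118.0.205.15 is 118.0.0.0/14 -> R1
At R1: longest match for 118.0.205.15 is 118.0.128.0/17 -> local delivery

R3 -> R5 -> R1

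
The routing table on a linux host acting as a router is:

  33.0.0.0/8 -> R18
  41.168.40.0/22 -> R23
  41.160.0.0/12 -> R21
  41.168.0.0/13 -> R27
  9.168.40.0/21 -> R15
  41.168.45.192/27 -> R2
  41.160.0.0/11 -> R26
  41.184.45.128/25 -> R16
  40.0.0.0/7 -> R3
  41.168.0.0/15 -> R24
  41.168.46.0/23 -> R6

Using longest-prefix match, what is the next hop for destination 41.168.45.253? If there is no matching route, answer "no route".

R24

Routes whose prefix contains 41.168.45.253:
  40.0.0.0/7 (40.0.0.0 - 41.255.255.255) -> R3
  41.160.0.0/11 (41.160.0.0 - 41.191.255.255) -> R26
  41.160.0.0/12 (41.160.0.0 - 41.175.255.255) -> R21
  41.168.0.0/13 (41.168.0.0 - 41.175.255.255) -> R27
  41.168.0.0/15 (41.168.0.0 - 41.169.255.255) -> R24
More-specific entries that do NOT match:
  41.168.45.192/27 (41.168.45.192 - 41.168.45.223) does not contain 41.168.45.253
  41.184.45.128/25 (41.184.45.128 - 41.184.45.255) does not contain 41.168.45.253
  41.168.46.0/23 (41.168.46.0 - 41.168.47.255) does not contain 41.168.45.253
  41.168.40.0/22 (41.168.40.0 - 41.168.43.255) does not contain 41.168.45.253
  9.168.40.0/21 (9.168.40.0 - 9.168.47.255) does not contain 41.168.45.253
Longest matching prefix is /15 -> next hop R24.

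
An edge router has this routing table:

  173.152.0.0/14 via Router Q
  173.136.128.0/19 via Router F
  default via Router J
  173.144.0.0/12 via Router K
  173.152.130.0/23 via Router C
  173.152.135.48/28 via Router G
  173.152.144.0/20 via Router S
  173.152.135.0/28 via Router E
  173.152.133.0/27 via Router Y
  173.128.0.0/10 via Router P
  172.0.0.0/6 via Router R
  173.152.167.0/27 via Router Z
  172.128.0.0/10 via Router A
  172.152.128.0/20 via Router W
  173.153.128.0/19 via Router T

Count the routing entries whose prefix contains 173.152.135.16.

Prefixes containing 173.152.135.16:
  0.0.0.0/0 (default, matches everything)
  172.0.0.0/6 (172.0.0.0 - 175.255.255.255)
  173.128.0.0/10 (173.128.0.0 - 173.191.255.255)
  173.144.0.0/12 (173.144.0.0 - 173.159.255.255)
  173.152.0.0/14 (173.152.0.0 - 173.155.255.255)
Total matching entries: 5.

5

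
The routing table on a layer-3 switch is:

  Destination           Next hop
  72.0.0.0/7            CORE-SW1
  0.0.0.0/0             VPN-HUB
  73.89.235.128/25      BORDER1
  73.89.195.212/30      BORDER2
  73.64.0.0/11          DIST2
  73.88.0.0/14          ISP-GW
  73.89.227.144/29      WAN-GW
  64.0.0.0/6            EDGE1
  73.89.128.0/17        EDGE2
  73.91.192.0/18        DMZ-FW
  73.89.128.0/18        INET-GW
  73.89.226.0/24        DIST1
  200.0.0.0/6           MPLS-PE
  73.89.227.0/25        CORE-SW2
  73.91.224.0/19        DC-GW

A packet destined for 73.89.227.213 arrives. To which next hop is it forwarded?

EDGE2

Routes whose prefix contains 73.89.227.213:
  0.0.0.0/0 (default, matches everything) -> VPN-HUB
  72.0.0.0/7 (72.0.0.0 - 73.255.255.255) -> CORE-SW1
  73.64.0.0/11 (73.64.0.0 - 73.95.255.255) -> DIST2
  73.88.0.0/14 (73.88.0.0 - 73.91.255.255) -> ISP-GW
  73.89.128.0/17 (73.89.128.0 - 73.89.255.255) -> EDGE2
More-specific entries that do NOT match:
  73.89.195.212/30 (73.89.195.212 - 73.89.195.215) does not contain 73.89.227.213
  73.89.227.144/29 (73.89.227.144 - 73.89.227.151) does not contain 73.89.227.213
  73.89.235.128/25 (73.89.235.128 - 73.89.235.255) does not contain 73.89.227.213
  73.89.227.0/25 (73.89.227.0 - 73.89.227.127) does not contain 73.89.227.213
  73.89.226.0/24 (73.89.226.0 - 73.89.226.255) does not contain 73.89.227.213
  73.91.224.0/19 (73.91.224.0 - 73.91.255.255) does not contain 73.89.227.213
  73.91.192.0/18 (73.91.192.0 - 73.91.255.255) does not contain 73.89.227.213
  73.89.128.0/18 (73.89.128.0 - 73.89.191.255) does not contain 73.89.227.213
Longest matching prefix is /17 -> next hop EDGE2.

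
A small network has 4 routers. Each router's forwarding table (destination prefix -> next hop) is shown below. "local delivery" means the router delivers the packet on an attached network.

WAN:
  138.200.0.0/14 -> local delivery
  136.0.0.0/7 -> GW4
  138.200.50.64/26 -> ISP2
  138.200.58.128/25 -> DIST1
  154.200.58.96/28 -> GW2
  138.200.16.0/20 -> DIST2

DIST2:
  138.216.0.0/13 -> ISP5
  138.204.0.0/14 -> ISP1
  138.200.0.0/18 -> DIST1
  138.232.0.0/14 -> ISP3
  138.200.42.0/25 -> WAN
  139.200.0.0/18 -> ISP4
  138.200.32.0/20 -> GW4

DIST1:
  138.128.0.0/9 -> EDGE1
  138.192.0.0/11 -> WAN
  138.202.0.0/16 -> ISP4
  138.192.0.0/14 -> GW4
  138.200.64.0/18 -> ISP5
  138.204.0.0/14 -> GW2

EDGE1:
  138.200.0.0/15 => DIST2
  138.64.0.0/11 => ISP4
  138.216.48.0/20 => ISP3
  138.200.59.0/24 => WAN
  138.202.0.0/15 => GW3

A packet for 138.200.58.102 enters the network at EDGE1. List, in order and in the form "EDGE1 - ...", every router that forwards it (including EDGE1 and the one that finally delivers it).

EDGE1 - DIST2 - DIST1 - WAN

At EDGE1: longest match for 138.200.58.102 is 138.200.0.0/15 -> DIST2
At DIST2: longest match for 138.200.58.102 is 138.200.0.0/18 -> DIST1
At DIST1: longest match for 138.200.58.102 is 138.192.0.0/11 -> WAN
At WAN: longest match for 138.200.58.102 is 138.200.0.0/14 -> local delivery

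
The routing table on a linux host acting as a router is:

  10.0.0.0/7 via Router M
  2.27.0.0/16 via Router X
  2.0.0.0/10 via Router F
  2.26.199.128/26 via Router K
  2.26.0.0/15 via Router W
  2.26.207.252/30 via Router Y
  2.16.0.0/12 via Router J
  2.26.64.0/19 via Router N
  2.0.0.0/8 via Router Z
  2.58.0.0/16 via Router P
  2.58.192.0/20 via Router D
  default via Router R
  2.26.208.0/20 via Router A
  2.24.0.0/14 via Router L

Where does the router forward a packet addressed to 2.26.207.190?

Routes whose prefix contains 2.26.207.190:
  0.0.0.0/0 (default, matches everything) -> Router R
  2.0.0.0/8 (2.0.0.0 - 2.255.255.255) -> Router Z
  2.0.0.0/10 (2.0.0.0 - 2.63.255.255) -> Router F
  2.16.0.0/12 (2.16.0.0 - 2.31.255.255) -> Router J
  2.24.0.0/14 (2.24.0.0 - 2.27.255.255) -> Router L
  2.26.0.0/15 (2.26.0.0 - 2.27.255.255) -> Router W
More-specific entries that do NOT match:
  2.26.207.252/30 (2.26.207.252 - 2.26.207.255) does not contain 2.26.207.190
  2.26.199.128/26 (2.26.199.128 - 2.26.199.191) does not contain 2.26.207.190
  2.58.192.0/20 (2.58.192.0 - 2.58.207.255) does not contain 2.26.207.190
  2.26.208.0/20 (2.26.208.0 - 2.26.223.255) does not contain 2.26.207.190
  2.26.64.0/19 (2.26.64.0 - 2.26.95.255) does not contain 2.26.207.190
  2.27.0.0/16 (2.27.0.0 - 2.27.255.255) does not contain 2.26.207.190
  2.58.0.0/16 (2.58.0.0 - 2.58.255.255) does not contain 2.26.207.190
Longest matching prefix is /15 -> next hop Router W.

Router W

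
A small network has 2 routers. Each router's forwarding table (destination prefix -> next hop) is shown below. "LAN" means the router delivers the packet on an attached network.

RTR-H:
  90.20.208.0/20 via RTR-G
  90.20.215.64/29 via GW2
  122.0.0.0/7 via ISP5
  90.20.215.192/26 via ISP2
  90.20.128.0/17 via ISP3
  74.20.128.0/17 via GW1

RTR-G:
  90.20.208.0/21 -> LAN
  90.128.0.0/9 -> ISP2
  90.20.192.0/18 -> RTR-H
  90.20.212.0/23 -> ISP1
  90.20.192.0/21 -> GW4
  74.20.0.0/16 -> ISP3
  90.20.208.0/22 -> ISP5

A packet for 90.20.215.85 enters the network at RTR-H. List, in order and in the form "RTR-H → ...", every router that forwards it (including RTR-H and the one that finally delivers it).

At RTR-H: longest match for 90.20.215.85 is 90.20.208.0/20 -> RTR-G
At RTR-G: longest match for 90.20.215.85 is 90.20.208.0/21 -> LAN

RTR-H → RTR-G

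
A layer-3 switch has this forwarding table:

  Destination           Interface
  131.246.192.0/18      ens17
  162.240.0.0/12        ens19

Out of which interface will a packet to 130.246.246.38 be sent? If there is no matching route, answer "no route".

No entry's prefix contains 130.246.246.38; there is no default route.

no route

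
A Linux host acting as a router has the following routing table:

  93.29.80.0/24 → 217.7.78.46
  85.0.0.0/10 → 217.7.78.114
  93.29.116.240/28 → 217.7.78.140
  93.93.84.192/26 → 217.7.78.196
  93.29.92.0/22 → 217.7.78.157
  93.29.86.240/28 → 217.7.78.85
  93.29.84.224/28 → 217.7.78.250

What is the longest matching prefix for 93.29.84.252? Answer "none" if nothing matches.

none

93.29.84.252 is outside every listed prefix and there is no default route.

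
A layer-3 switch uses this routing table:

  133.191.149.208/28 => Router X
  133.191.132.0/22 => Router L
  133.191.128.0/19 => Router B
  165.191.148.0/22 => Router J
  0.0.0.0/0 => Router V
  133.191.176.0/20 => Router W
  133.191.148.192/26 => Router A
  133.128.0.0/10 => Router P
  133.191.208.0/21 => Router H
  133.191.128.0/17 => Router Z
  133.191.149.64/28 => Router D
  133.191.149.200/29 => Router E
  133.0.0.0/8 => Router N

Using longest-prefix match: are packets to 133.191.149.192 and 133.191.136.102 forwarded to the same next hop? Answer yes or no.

yes

133.191.149.192: longest match 133.191.128.0/19 -> Router B
133.191.136.102: longest match 133.191.128.0/19 -> Router B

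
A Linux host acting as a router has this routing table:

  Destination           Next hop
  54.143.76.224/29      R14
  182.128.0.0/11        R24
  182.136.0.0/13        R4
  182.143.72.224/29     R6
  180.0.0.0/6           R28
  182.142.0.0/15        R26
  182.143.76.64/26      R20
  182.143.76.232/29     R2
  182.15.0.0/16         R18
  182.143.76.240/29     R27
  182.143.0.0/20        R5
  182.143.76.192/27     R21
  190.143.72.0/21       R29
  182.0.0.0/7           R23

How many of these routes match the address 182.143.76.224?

Prefixes containing 182.143.76.224:
  180.0.0.0/6 (180.0.0.0 - 183.255.255.255)
  182.0.0.0/7 (182.0.0.0 - 183.255.255.255)
  182.128.0.0/11 (182.128.0.0 - 182.159.255.255)
  182.136.0.0/13 (182.136.0.0 - 182.143.255.255)
  182.142.0.0/15 (182.142.0.0 - 182.143.255.255)
Total matching entries: 5.

5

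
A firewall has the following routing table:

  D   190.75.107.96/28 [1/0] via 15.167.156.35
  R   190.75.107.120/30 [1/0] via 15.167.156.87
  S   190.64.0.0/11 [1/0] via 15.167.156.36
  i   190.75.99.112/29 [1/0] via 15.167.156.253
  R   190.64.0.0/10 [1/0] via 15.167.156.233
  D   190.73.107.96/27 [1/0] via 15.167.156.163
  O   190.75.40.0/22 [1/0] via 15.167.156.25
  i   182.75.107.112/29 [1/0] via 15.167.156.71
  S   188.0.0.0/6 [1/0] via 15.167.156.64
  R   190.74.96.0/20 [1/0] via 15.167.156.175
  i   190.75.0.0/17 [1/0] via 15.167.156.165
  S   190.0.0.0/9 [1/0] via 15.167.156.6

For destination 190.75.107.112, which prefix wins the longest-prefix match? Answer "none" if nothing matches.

190.75.0.0/17

Entries matching 190.75.107.112:
  188.0.0.0/6 (188.0.0.0 - 191.255.255.255)
  190.0.0.0/9 (190.0.0.0 - 190.127.255.255)
  190.64.0.0/10 (190.64.0.0 - 190.127.255.255)
  190.64.0.0/11 (190.64.0.0 - 190.95.255.255)
  190.75.0.0/17 (190.75.0.0 - 190.75.127.255)
Most specific is 190.75.0.0/17.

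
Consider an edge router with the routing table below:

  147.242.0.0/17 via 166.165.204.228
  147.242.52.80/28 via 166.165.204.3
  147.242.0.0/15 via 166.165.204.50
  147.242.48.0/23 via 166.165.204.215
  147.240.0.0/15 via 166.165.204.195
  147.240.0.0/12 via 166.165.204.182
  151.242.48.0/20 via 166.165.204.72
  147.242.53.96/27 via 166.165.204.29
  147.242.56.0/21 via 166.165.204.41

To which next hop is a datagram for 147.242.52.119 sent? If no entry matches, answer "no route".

166.165.204.228

Routes whose prefix contains 147.242.52.119:
  147.240.0.0/12 (147.240.0.0 - 147.255.255.255) -> 166.165.204.182
  147.242.0.0/15 (147.242.0.0 - 147.243.255.255) -> 166.165.204.50
  147.242.0.0/17 (147.242.0.0 - 147.242.127.255) -> 166.165.204.228
More-specific entries that do NOT match:
  147.242.52.80/28 (147.242.52.80 - 147.242.52.95) does not contain 147.242.52.119
  147.242.53.96/27 (147.242.53.96 - 147.242.53.127) does not contain 147.242.52.119
  147.242.48.0/23 (147.242.48.0 - 147.242.49.255) does not contain 147.242.52.119
  147.242.56.0/21 (147.242.56.0 - 147.242.63.255) does not contain 147.242.52.119
  151.242.48.0/20 (151.242.48.0 - 151.242.63.255) does not contain 147.242.52.119
Longest matching prefix is /17 -> next hop 166.165.204.228.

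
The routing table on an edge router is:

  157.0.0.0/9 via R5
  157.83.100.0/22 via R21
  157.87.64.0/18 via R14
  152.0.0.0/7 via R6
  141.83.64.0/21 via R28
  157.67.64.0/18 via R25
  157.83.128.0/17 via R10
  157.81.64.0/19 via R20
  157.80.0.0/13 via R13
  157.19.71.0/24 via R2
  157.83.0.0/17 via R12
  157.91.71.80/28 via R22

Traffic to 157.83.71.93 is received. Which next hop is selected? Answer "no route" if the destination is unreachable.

R12

Routes whose prefix contains 157.83.71.93:
  157.0.0.0/9 (157.0.0.0 - 157.127.255.255) -> R5
  157.80.0.0/13 (157.80.0.0 - 157.87.255.255) -> R13
  157.83.0.0/17 (157.83.0.0 - 157.83.127.255) -> R12
More-specific entries that do NOT match:
  157.91.71.80/28 (157.91.71.80 - 157.91.71.95) does not contain 157.83.71.93
  157.19.71.0/24 (157.19.71.0 - 157.19.71.255) does not contain 157.83.71.93
  157.83.100.0/22 (157.83.100.0 - 157.83.103.255) does not contain 157.83.71.93
  141.83.64.0/21 (141.83.64.0 - 141.83.71.255) does not contain 157.83.71.93
  157.81.64.0/19 (157.81.64.0 - 157.81.95.255) does not contain 157.83.71.93
  157.87.64.0/18 (157.87.64.0 - 157.87.127.255) does not contain 157.83.71.93
  157.67.64.0/18 (157.67.64.0 - 157.67.127.255) does not contain 157.83.71.93
Longest matching prefix is /17 -> next hop R12.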